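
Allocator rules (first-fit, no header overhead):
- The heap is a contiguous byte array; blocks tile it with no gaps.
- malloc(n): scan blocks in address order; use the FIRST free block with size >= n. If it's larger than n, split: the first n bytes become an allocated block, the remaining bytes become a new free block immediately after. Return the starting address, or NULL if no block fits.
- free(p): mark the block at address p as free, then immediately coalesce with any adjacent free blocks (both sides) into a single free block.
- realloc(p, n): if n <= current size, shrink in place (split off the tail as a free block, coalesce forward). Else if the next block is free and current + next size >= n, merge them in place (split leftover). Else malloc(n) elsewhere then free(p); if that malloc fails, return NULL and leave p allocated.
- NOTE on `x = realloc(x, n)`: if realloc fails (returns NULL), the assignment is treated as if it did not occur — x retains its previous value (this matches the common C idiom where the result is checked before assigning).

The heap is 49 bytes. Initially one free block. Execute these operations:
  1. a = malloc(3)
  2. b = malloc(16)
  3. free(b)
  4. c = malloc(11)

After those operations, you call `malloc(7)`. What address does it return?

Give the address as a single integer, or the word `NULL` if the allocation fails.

Op 1: a = malloc(3) -> a = 0; heap: [0-2 ALLOC][3-48 FREE]
Op 2: b = malloc(16) -> b = 3; heap: [0-2 ALLOC][3-18 ALLOC][19-48 FREE]
Op 3: free(b) -> (freed b); heap: [0-2 ALLOC][3-48 FREE]
Op 4: c = malloc(11) -> c = 3; heap: [0-2 ALLOC][3-13 ALLOC][14-48 FREE]
malloc(7): first-fit scan over [0-2 ALLOC][3-13 ALLOC][14-48 FREE] -> 14

Answer: 14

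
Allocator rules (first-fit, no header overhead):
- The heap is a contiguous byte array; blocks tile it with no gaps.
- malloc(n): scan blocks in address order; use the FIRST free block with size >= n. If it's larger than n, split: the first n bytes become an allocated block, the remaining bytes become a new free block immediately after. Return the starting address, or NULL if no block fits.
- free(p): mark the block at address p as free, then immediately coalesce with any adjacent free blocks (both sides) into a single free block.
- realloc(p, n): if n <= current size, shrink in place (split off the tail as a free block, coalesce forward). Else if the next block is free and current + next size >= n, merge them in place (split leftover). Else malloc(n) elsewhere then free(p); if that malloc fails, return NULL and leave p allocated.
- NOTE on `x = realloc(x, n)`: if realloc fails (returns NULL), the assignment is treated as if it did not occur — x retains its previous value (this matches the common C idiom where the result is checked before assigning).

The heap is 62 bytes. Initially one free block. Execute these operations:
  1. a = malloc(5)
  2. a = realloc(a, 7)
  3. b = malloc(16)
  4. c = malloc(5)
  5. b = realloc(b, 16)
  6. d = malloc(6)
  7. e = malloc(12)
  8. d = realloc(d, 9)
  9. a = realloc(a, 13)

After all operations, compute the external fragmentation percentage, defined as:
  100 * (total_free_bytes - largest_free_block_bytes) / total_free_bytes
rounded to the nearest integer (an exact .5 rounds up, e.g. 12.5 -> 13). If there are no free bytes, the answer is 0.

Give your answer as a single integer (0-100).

Op 1: a = malloc(5) -> a = 0; heap: [0-4 ALLOC][5-61 FREE]
Op 2: a = realloc(a, 7) -> a = 0; heap: [0-6 ALLOC][7-61 FREE]
Op 3: b = malloc(16) -> b = 7; heap: [0-6 ALLOC][7-22 ALLOC][23-61 FREE]
Op 4: c = malloc(5) -> c = 23; heap: [0-6 ALLOC][7-22 ALLOC][23-27 ALLOC][28-61 FREE]
Op 5: b = realloc(b, 16) -> b = 7; heap: [0-6 ALLOC][7-22 ALLOC][23-27 ALLOC][28-61 FREE]
Op 6: d = malloc(6) -> d = 28; heap: [0-6 ALLOC][7-22 ALLOC][23-27 ALLOC][28-33 ALLOC][34-61 FREE]
Op 7: e = malloc(12) -> e = 34; heap: [0-6 ALLOC][7-22 ALLOC][23-27 ALLOC][28-33 ALLOC][34-45 ALLOC][46-61 FREE]
Op 8: d = realloc(d, 9) -> d = 46; heap: [0-6 ALLOC][7-22 ALLOC][23-27 ALLOC][28-33 FREE][34-45 ALLOC][46-54 ALLOC][55-61 FREE]
Op 9: a = realloc(a, 13) -> NULL (a unchanged); heap: [0-6 ALLOC][7-22 ALLOC][23-27 ALLOC][28-33 FREE][34-45 ALLOC][46-54 ALLOC][55-61 FREE]
Free blocks: [6 7] total_free=13 largest=7 -> 100*(13-7)/13 = 600/13 ≈ 46.154 -> rounds to 46

Answer: 46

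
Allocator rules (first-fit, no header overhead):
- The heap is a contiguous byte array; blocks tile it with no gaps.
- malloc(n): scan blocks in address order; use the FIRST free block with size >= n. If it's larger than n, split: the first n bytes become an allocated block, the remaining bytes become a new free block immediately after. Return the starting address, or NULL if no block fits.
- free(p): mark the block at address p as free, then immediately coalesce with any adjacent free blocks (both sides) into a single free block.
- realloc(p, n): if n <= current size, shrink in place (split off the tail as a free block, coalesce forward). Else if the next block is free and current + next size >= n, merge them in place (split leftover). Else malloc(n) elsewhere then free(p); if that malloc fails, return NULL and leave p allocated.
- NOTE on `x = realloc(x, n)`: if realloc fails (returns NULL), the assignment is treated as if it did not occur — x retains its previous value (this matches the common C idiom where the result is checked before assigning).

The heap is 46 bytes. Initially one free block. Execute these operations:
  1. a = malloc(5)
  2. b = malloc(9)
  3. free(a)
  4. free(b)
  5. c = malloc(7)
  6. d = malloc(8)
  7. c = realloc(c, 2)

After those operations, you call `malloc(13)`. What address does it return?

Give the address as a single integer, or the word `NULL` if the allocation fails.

Answer: 15

Derivation:
Op 1: a = malloc(5) -> a = 0; heap: [0-4 ALLOC][5-45 FREE]
Op 2: b = malloc(9) -> b = 5; heap: [0-4 ALLOC][5-13 ALLOC][14-45 FREE]
Op 3: free(a) -> (freed a); heap: [0-4 FREE][5-13 ALLOC][14-45 FREE]
Op 4: free(b) -> (freed b); heap: [0-45 FREE]
Op 5: c = malloc(7) -> c = 0; heap: [0-6 ALLOC][7-45 FREE]
Op 6: d = malloc(8) -> d = 7; heap: [0-6 ALLOC][7-14 ALLOC][15-45 FREE]
Op 7: c = realloc(c, 2) -> c = 0; heap: [0-1 ALLOC][2-6 FREE][7-14 ALLOC][15-45 FREE]
malloc(13): first-fit scan over [0-1 ALLOC][2-6 FREE][7-14 ALLOC][15-45 FREE] -> 15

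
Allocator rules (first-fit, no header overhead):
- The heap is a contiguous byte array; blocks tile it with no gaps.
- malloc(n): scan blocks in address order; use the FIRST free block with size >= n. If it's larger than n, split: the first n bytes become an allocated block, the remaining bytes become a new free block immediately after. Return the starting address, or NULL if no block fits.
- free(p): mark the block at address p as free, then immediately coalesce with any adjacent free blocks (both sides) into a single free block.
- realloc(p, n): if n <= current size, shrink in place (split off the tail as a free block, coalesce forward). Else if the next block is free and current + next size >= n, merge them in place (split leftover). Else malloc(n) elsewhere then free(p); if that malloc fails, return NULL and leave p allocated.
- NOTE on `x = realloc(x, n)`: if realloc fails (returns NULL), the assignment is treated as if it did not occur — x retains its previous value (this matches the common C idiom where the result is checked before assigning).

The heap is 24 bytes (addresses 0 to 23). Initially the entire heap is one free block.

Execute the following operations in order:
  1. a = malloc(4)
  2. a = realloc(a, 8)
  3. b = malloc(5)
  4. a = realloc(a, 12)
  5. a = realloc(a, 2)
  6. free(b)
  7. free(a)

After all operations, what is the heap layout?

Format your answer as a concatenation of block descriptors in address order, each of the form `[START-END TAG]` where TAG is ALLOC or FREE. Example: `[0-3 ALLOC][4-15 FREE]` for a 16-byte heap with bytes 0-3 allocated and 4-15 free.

Op 1: a = malloc(4) -> a = 0; heap: [0-3 ALLOC][4-23 FREE]
Op 2: a = realloc(a, 8) -> a = 0; heap: [0-7 ALLOC][8-23 FREE]
Op 3: b = malloc(5) -> b = 8; heap: [0-7 ALLOC][8-12 ALLOC][13-23 FREE]
Op 4: a = realloc(a, 12) -> NULL (a unchanged); heap: [0-7 ALLOC][8-12 ALLOC][13-23 FREE]
Op 5: a = realloc(a, 2) -> a = 0; heap: [0-1 ALLOC][2-7 FREE][8-12 ALLOC][13-23 FREE]
Op 6: free(b) -> (freed b); heap: [0-1 ALLOC][2-23 FREE]
Op 7: free(a) -> (freed a); heap: [0-23 FREE]

Answer: [0-23 FREE]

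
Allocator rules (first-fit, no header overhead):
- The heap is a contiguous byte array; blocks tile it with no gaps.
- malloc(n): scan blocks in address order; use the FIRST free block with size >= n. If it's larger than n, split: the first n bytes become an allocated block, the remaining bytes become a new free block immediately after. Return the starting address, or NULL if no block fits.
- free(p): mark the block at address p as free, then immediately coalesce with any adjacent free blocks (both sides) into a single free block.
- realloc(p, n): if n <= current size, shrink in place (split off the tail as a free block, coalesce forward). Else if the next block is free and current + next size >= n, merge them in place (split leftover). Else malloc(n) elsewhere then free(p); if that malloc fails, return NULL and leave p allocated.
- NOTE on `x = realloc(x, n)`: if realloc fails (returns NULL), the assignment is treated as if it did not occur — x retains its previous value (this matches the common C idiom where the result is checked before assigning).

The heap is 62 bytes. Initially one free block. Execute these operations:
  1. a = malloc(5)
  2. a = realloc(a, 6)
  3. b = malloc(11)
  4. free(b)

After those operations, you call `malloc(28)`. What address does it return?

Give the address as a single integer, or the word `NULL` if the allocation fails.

Op 1: a = malloc(5) -> a = 0; heap: [0-4 ALLOC][5-61 FREE]
Op 2: a = realloc(a, 6) -> a = 0; heap: [0-5 ALLOC][6-61 FREE]
Op 3: b = malloc(11) -> b = 6; heap: [0-5 ALLOC][6-16 ALLOC][17-61 FREE]
Op 4: free(b) -> (freed b); heap: [0-5 ALLOC][6-61 FREE]
malloc(28): first-fit scan over [0-5 ALLOC][6-61 FREE] -> 6

Answer: 6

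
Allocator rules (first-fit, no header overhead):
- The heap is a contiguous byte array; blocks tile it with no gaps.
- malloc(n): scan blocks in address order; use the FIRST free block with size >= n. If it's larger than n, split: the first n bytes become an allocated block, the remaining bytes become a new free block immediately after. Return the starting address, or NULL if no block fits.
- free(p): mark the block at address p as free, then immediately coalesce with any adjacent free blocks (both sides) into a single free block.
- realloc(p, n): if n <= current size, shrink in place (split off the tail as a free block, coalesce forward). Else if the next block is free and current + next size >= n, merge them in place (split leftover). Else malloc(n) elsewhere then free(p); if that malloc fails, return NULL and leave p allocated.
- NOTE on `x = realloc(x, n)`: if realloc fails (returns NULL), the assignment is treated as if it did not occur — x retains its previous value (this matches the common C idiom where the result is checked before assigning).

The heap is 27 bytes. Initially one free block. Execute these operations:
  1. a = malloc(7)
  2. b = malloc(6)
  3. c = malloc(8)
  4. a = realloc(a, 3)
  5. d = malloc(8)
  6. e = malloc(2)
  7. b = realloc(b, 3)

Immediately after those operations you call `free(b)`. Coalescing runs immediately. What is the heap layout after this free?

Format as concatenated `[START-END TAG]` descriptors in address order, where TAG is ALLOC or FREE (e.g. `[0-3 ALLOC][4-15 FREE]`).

Answer: [0-2 ALLOC][3-4 ALLOC][5-12 FREE][13-20 ALLOC][21-26 FREE]

Derivation:
Op 1: a = malloc(7) -> a = 0; heap: [0-6 ALLOC][7-26 FREE]
Op 2: b = malloc(6) -> b = 7; heap: [0-6 ALLOC][7-12 ALLOC][13-26 FREE]
Op 3: c = malloc(8) -> c = 13; heap: [0-6 ALLOC][7-12 ALLOC][13-20 ALLOC][21-26 FREE]
Op 4: a = realloc(a, 3) -> a = 0; heap: [0-2 ALLOC][3-6 FREE][7-12 ALLOC][13-20 ALLOC][21-26 FREE]
Op 5: d = malloc(8) -> d = NULL; heap: [0-2 ALLOC][3-6 FREE][7-12 ALLOC][13-20 ALLOC][21-26 FREE]
Op 6: e = malloc(2) -> e = 3; heap: [0-2 ALLOC][3-4 ALLOC][5-6 FREE][7-12 ALLOC][13-20 ALLOC][21-26 FREE]
Op 7: b = realloc(b, 3) -> b = 7; heap: [0-2 ALLOC][3-4 ALLOC][5-6 FREE][7-9 ALLOC][10-12 FREE][13-20 ALLOC][21-26 FREE]
free(b): b = 7 -> block [7-9 ALLOC]; mark free, coalesce with adjacent free neighbors -> [0-2 ALLOC][3-4 ALLOC][5-12 FREE][13-20 ALLOC][21-26 FREE]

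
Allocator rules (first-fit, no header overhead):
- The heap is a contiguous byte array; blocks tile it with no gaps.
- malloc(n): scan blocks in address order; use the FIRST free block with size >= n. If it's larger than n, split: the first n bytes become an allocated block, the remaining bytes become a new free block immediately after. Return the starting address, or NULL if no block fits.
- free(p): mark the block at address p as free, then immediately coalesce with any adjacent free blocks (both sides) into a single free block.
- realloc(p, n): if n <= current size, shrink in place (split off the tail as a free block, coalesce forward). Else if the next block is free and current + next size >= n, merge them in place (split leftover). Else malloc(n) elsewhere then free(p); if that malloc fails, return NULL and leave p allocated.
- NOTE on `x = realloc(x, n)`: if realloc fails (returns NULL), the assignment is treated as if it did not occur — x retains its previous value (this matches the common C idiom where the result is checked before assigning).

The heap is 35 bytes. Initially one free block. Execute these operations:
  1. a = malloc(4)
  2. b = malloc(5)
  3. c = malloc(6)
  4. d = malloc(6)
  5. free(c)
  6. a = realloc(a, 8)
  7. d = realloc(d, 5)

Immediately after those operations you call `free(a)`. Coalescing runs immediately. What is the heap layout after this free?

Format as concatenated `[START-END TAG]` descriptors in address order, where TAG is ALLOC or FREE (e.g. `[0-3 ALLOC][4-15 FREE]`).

Op 1: a = malloc(4) -> a = 0; heap: [0-3 ALLOC][4-34 FREE]
Op 2: b = malloc(5) -> b = 4; heap: [0-3 ALLOC][4-8 ALLOC][9-34 FREE]
Op 3: c = malloc(6) -> c = 9; heap: [0-3 ALLOC][4-8 ALLOC][9-14 ALLOC][15-34 FREE]
Op 4: d = malloc(6) -> d = 15; heap: [0-3 ALLOC][4-8 ALLOC][9-14 ALLOC][15-20 ALLOC][21-34 FREE]
Op 5: free(c) -> (freed c); heap: [0-3 ALLOC][4-8 ALLOC][9-14 FREE][15-20 ALLOC][21-34 FREE]
Op 6: a = realloc(a, 8) -> a = 21; heap: [0-3 FREE][4-8 ALLOC][9-14 FREE][15-20 ALLOC][21-28 ALLOC][29-34 FREE]
Op 7: d = realloc(d, 5) -> d = 15; heap: [0-3 FREE][4-8 ALLOC][9-14 FREE][15-19 ALLOC][20-20 FREE][21-28 ALLOC][29-34 FREE]
free(a): a = 21 -> block [21-28 ALLOC]; mark free, coalesce with adjacent free neighbors -> [0-3 FREE][4-8 ALLOC][9-14 FREE][15-19 ALLOC][20-34 FREE]

Answer: [0-3 FREE][4-8 ALLOC][9-14 FREE][15-19 ALLOC][20-34 FREE]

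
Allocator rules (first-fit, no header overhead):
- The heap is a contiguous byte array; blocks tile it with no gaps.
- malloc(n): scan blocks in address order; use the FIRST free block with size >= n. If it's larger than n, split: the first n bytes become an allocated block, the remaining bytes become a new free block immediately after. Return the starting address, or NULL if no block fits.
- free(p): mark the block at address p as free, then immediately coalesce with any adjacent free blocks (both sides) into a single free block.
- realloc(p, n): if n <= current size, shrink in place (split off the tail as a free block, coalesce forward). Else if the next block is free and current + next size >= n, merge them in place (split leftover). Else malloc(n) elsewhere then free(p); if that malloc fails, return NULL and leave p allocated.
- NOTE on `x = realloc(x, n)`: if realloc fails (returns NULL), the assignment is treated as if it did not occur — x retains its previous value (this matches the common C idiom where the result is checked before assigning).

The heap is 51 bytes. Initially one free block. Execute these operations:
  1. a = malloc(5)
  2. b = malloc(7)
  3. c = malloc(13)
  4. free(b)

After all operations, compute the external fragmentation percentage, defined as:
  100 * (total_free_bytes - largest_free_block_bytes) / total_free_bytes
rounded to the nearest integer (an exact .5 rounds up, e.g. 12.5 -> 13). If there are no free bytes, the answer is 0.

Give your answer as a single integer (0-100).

Answer: 21

Derivation:
Op 1: a = malloc(5) -> a = 0; heap: [0-4 ALLOC][5-50 FREE]
Op 2: b = malloc(7) -> b = 5; heap: [0-4 ALLOC][5-11 ALLOC][12-50 FREE]
Op 3: c = malloc(13) -> c = 12; heap: [0-4 ALLOC][5-11 ALLOC][12-24 ALLOC][25-50 FREE]
Op 4: free(b) -> (freed b); heap: [0-4 ALLOC][5-11 FREE][12-24 ALLOC][25-50 FREE]
Free blocks: [7 26] total_free=33 largest=26 -> 100*(33-26)/33 = 700/33 ≈ 21.212 -> rounds to 21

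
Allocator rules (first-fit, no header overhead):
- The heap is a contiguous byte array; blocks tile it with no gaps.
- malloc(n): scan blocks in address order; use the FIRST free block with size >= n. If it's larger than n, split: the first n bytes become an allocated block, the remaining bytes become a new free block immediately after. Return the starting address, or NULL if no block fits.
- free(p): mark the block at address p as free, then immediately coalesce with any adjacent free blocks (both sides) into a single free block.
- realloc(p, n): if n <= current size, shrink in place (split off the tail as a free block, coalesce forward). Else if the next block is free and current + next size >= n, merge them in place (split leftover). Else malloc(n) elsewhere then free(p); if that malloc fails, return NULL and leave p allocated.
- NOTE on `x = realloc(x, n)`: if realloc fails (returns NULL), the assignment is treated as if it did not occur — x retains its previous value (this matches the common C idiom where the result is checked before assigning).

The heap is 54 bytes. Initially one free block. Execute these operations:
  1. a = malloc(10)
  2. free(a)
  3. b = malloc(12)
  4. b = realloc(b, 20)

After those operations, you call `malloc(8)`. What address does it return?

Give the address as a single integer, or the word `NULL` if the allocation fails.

Answer: 20

Derivation:
Op 1: a = malloc(10) -> a = 0; heap: [0-9 ALLOC][10-53 FREE]
Op 2: free(a) -> (freed a); heap: [0-53 FREE]
Op 3: b = malloc(12) -> b = 0; heap: [0-11 ALLOC][12-53 FREE]
Op 4: b = realloc(b, 20) -> b = 0; heap: [0-19 ALLOC][20-53 FREE]
malloc(8): first-fit scan over [0-19 ALLOC][20-53 FREE] -> 20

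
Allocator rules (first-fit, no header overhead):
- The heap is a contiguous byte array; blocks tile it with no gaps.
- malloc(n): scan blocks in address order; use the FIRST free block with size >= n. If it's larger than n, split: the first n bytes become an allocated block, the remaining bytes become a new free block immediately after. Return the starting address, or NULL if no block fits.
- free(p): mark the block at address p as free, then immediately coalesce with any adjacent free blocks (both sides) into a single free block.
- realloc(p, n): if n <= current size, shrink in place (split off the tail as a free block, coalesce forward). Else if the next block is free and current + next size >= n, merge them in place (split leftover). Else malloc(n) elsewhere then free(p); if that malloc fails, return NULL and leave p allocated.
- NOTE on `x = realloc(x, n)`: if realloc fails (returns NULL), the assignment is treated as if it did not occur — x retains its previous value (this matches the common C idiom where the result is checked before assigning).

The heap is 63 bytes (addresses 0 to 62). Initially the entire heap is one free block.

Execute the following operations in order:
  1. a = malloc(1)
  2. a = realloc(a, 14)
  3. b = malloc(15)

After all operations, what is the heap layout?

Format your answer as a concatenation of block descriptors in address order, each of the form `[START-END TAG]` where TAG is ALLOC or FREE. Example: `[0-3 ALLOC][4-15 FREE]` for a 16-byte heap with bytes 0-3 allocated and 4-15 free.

Answer: [0-13 ALLOC][14-28 ALLOC][29-62 FREE]

Derivation:
Op 1: a = malloc(1) -> a = 0; heap: [0-0 ALLOC][1-62 FREE]
Op 2: a = realloc(a, 14) -> a = 0; heap: [0-13 ALLOC][14-62 FREE]
Op 3: b = malloc(15) -> b = 14; heap: [0-13 ALLOC][14-28 ALLOC][29-62 FREE]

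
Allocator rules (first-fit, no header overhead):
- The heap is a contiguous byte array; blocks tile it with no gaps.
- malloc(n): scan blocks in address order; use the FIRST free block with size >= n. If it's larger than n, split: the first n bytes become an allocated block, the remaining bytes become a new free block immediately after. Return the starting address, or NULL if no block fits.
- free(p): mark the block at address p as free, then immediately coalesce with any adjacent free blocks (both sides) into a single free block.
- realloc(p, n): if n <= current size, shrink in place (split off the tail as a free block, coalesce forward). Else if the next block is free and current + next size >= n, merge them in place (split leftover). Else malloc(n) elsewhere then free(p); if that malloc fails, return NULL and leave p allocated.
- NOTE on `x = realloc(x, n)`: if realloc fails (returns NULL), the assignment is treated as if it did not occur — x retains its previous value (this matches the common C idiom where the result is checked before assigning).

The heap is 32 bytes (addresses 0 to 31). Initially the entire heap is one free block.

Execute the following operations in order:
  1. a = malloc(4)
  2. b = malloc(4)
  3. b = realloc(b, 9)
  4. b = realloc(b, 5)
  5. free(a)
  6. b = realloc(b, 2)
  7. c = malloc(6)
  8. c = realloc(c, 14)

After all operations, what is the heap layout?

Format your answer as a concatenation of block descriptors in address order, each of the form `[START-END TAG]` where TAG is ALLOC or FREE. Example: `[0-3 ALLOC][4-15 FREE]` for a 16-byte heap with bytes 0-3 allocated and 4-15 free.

Op 1: a = malloc(4) -> a = 0; heap: [0-3 ALLOC][4-31 FREE]
Op 2: b = malloc(4) -> b = 4; heap: [0-3 ALLOC][4-7 ALLOC][8-31 FREE]
Op 3: b = realloc(b, 9) -> b = 4; heap: [0-3 ALLOC][4-12 ALLOC][13-31 FREE]
Op 4: b = realloc(b, 5) -> b = 4; heap: [0-3 ALLOC][4-8 ALLOC][9-31 FREE]
Op 5: free(a) -> (freed a); heap: [0-3 FREE][4-8 ALLOC][9-31 FREE]
Op 6: b = realloc(b, 2) -> b = 4; heap: [0-3 FREE][4-5 ALLOC][6-31 FREE]
Op 7: c = malloc(6) -> c = 6; heap: [0-3 FREE][4-5 ALLOC][6-11 ALLOC][12-31 FREE]
Op 8: c = realloc(c, 14) -> c = 6; heap: [0-3 FREE][4-5 ALLOC][6-19 ALLOC][20-31 FREE]

Answer: [0-3 FREE][4-5 ALLOC][6-19 ALLOC][20-31 FREE]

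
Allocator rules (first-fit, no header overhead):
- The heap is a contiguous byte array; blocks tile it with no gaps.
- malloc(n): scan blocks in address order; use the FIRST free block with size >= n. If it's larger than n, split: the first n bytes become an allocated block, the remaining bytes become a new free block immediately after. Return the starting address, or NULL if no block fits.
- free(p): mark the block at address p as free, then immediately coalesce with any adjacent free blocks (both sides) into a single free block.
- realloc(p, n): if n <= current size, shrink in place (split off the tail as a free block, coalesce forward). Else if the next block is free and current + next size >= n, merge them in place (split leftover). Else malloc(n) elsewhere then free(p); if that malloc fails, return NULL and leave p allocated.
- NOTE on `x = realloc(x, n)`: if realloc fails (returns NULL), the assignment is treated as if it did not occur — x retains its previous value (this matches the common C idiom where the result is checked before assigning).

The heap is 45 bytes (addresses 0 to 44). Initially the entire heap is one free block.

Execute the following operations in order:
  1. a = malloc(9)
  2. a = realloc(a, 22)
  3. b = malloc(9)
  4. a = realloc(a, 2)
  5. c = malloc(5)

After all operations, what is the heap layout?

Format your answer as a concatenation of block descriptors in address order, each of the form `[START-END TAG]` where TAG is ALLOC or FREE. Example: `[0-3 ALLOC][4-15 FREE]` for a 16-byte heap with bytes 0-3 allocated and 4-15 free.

Op 1: a = malloc(9) -> a = 0; heap: [0-8 ALLOC][9-44 FREE]
Op 2: a = realloc(a, 22) -> a = 0; heap: [0-21 ALLOC][22-44 FREE]
Op 3: b = malloc(9) -> b = 22; heap: [0-21 ALLOC][22-30 ALLOC][31-44 FREE]
Op 4: a = realloc(a, 2) -> a = 0; heap: [0-1 ALLOC][2-21 FREE][22-30 ALLOC][31-44 FREE]
Op 5: c = malloc(5) -> c = 2; heap: [0-1 ALLOC][2-6 ALLOC][7-21 FREE][22-30 ALLOC][31-44 FREE]

Answer: [0-1 ALLOC][2-6 ALLOC][7-21 FREE][22-30 ALLOC][31-44 FREE]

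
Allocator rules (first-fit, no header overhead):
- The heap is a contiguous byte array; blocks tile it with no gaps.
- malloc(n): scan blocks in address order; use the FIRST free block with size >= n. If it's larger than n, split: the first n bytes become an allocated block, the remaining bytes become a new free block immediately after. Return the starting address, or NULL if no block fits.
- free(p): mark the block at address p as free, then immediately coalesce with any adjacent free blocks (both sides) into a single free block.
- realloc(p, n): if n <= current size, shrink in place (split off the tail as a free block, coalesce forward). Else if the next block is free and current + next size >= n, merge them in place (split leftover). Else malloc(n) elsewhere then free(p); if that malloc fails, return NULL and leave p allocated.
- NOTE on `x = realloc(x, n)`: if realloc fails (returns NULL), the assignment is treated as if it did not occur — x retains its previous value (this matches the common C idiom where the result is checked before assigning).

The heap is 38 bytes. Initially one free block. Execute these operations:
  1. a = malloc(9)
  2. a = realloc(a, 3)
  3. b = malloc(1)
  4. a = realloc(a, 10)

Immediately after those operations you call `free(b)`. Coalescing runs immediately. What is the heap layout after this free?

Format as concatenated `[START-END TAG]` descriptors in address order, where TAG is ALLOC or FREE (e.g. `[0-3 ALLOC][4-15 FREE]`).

Answer: [0-3 FREE][4-13 ALLOC][14-37 FREE]

Derivation:
Op 1: a = malloc(9) -> a = 0; heap: [0-8 ALLOC][9-37 FREE]
Op 2: a = realloc(a, 3) -> a = 0; heap: [0-2 ALLOC][3-37 FREE]
Op 3: b = malloc(1) -> b = 3; heap: [0-2 ALLOC][3-3 ALLOC][4-37 FREE]
Op 4: a = realloc(a, 10) -> a = 4; heap: [0-2 FREE][3-3 ALLOC][4-13 ALLOC][14-37 FREE]
free(b): b = 3 -> block [3-3 ALLOC]; mark free, coalesce with adjacent free neighbors -> [0-3 FREE][4-13 ALLOC][14-37 FREE]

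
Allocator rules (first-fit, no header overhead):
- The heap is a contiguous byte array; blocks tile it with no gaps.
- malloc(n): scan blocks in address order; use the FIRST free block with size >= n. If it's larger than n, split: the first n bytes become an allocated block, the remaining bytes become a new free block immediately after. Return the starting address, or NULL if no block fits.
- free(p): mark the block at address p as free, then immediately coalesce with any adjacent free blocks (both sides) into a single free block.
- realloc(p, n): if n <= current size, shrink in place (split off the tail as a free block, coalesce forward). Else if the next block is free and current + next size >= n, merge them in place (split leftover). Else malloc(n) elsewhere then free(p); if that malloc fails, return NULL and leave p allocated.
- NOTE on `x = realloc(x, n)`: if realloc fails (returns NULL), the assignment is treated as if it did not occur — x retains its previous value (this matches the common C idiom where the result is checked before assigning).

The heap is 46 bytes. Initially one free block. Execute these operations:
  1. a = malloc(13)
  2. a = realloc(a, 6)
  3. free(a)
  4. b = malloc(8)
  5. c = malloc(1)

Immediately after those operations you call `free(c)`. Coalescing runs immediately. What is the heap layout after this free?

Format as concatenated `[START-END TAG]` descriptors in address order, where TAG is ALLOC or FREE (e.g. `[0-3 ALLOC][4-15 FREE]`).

Op 1: a = malloc(13) -> a = 0; heap: [0-12 ALLOC][13-45 FREE]
Op 2: a = realloc(a, 6) -> a = 0; heap: [0-5 ALLOC][6-45 FREE]
Op 3: free(a) -> (freed a); heap: [0-45 FREE]
Op 4: b = malloc(8) -> b = 0; heap: [0-7 ALLOC][8-45 FREE]
Op 5: c = malloc(1) -> c = 8; heap: [0-7 ALLOC][8-8 ALLOC][9-45 FREE]
free(c): c = 8 -> block [8-8 ALLOC]; mark free, coalesce with adjacent free neighbors -> [0-7 ALLOC][8-45 FREE]

Answer: [0-7 ALLOC][8-45 FREE]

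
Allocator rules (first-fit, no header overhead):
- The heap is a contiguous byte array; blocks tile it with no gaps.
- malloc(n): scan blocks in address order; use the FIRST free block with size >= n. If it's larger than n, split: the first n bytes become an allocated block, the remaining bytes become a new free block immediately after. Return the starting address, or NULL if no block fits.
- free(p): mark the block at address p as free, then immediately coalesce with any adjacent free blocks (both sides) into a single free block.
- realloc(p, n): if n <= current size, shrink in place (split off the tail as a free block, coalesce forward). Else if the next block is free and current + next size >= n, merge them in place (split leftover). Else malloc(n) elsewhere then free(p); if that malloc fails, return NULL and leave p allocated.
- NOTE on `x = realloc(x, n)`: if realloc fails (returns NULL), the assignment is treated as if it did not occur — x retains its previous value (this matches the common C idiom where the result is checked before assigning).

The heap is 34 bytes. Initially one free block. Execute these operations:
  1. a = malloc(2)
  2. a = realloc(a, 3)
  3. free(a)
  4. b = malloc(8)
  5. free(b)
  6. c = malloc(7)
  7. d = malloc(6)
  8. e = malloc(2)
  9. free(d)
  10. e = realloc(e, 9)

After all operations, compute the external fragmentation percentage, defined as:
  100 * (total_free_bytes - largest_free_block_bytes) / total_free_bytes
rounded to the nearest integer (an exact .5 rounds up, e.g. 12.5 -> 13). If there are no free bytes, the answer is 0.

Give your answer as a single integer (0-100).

Answer: 33

Derivation:
Op 1: a = malloc(2) -> a = 0; heap: [0-1 ALLOC][2-33 FREE]
Op 2: a = realloc(a, 3) -> a = 0; heap: [0-2 ALLOC][3-33 FREE]
Op 3: free(a) -> (freed a); heap: [0-33 FREE]
Op 4: b = malloc(8) -> b = 0; heap: [0-7 ALLOC][8-33 FREE]
Op 5: free(b) -> (freed b); heap: [0-33 FREE]
Op 6: c = malloc(7) -> c = 0; heap: [0-6 ALLOC][7-33 FREE]
Op 7: d = malloc(6) -> d = 7; heap: [0-6 ALLOC][7-12 ALLOC][13-33 FREE]
Op 8: e = malloc(2) -> e = 13; heap: [0-6 ALLOC][7-12 ALLOC][13-14 ALLOC][15-33 FREE]
Op 9: free(d) -> (freed d); heap: [0-6 ALLOC][7-12 FREE][13-14 ALLOC][15-33 FREE]
Op 10: e = realloc(e, 9) -> e = 13; heap: [0-6 ALLOC][7-12 FREE][13-21 ALLOC][22-33 FREE]
Free blocks: [6 12] total_free=18 largest=12 -> 100*(18-12)/18 = 600/18 ≈ 33.333 -> rounds to 33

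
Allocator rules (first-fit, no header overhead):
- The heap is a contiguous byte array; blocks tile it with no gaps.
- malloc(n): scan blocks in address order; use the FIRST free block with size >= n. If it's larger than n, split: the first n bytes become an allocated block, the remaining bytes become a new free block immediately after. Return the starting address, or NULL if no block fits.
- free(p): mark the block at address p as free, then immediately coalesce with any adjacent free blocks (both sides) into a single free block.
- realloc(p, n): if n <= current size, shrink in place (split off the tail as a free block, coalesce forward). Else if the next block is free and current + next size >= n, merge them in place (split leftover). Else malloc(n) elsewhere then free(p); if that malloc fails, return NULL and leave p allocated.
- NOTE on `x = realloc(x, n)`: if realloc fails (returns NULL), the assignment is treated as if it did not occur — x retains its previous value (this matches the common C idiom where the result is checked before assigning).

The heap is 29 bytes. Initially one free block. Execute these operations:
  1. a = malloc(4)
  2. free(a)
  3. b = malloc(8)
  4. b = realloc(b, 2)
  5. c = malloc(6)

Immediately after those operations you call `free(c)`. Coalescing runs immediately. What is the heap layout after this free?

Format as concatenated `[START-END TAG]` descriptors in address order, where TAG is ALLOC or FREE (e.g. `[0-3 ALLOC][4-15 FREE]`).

Op 1: a = malloc(4) -> a = 0; heap: [0-3 ALLOC][4-28 FREE]
Op 2: free(a) -> (freed a); heap: [0-28 FREE]
Op 3: b = malloc(8) -> b = 0; heap: [0-7 ALLOC][8-28 FREE]
Op 4: b = realloc(b, 2) -> b = 0; heap: [0-1 ALLOC][2-28 FREE]
Op 5: c = malloc(6) -> c = 2; heap: [0-1 ALLOC][2-7 ALLOC][8-28 FREE]
free(c): c = 2 -> block [2-7 ALLOC]; mark free, coalesce with adjacent free neighbors -> [0-1 ALLOC][2-28 FREE]

Answer: [0-1 ALLOC][2-28 FREE]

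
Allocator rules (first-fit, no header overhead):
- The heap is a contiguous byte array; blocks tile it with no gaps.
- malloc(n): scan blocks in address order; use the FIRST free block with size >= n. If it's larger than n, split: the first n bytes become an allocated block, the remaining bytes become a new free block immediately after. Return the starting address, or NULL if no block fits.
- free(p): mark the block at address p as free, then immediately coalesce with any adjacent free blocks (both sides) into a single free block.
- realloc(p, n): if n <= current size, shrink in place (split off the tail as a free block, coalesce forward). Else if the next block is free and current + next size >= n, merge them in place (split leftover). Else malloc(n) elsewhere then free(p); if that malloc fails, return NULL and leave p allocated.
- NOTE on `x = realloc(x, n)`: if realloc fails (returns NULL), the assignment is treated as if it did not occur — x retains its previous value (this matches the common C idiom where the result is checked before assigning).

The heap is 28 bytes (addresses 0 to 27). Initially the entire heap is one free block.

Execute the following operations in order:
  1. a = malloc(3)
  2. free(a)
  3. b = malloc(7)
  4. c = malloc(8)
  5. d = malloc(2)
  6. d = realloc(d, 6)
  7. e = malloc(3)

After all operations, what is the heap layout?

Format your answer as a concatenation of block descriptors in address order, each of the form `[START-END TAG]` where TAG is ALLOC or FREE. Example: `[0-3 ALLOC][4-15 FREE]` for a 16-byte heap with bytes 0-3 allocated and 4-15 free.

Answer: [0-6 ALLOC][7-14 ALLOC][15-20 ALLOC][21-23 ALLOC][24-27 FREE]

Derivation:
Op 1: a = malloc(3) -> a = 0; heap: [0-2 ALLOC][3-27 FREE]
Op 2: free(a) -> (freed a); heap: [0-27 FREE]
Op 3: b = malloc(7) -> b = 0; heap: [0-6 ALLOC][7-27 FREE]
Op 4: c = malloc(8) -> c = 7; heap: [0-6 ALLOC][7-14 ALLOC][15-27 FREE]
Op 5: d = malloc(2) -> d = 15; heap: [0-6 ALLOC][7-14 ALLOC][15-16 ALLOC][17-27 FREE]
Op 6: d = realloc(d, 6) -> d = 15; heap: [0-6 ALLOC][7-14 ALLOC][15-20 ALLOC][21-27 FREE]
Op 7: e = malloc(3) -> e = 21; heap: [0-6 ALLOC][7-14 ALLOC][15-20 ALLOC][21-23 ALLOC][24-27 FREE]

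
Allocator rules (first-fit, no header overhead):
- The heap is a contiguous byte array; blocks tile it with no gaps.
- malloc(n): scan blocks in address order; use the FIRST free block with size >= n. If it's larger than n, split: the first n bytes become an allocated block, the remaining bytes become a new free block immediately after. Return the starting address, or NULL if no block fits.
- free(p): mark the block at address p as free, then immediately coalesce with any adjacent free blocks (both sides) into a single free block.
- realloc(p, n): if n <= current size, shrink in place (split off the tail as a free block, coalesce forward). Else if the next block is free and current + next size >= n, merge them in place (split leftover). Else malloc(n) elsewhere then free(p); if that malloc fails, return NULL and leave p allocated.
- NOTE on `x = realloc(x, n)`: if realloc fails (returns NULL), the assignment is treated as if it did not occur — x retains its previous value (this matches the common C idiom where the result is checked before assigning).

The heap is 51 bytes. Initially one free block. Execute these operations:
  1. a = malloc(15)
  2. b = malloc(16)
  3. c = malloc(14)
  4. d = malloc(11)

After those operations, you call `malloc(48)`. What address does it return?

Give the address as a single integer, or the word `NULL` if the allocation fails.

Op 1: a = malloc(15) -> a = 0; heap: [0-14 ALLOC][15-50 FREE]
Op 2: b = malloc(16) -> b = 15; heap: [0-14 ALLOC][15-30 ALLOC][31-50 FREE]
Op 3: c = malloc(14) -> c = 31; heap: [0-14 ALLOC][15-30 ALLOC][31-44 ALLOC][45-50 FREE]
Op 4: d = malloc(11) -> d = NULL; heap: [0-14 ALLOC][15-30 ALLOC][31-44 ALLOC][45-50 FREE]
malloc(48): first-fit scan over [0-14 ALLOC][15-30 ALLOC][31-44 ALLOC][45-50 FREE] -> NULL

Answer: NULL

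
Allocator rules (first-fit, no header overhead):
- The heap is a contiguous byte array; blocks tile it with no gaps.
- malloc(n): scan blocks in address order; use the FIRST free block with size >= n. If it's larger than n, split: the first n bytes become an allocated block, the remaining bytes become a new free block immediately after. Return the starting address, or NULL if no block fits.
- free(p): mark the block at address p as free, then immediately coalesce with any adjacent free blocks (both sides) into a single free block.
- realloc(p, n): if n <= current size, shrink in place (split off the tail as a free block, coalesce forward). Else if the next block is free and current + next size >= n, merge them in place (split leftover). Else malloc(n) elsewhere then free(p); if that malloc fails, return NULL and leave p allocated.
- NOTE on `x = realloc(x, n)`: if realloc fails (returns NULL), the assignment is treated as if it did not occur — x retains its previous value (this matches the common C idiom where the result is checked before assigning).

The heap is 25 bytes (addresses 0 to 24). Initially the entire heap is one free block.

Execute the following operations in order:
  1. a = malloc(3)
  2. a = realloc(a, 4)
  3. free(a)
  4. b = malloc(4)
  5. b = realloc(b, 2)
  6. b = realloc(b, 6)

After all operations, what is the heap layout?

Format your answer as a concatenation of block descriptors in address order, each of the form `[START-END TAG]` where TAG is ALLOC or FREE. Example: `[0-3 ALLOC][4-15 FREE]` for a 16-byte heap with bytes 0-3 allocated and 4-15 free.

Op 1: a = malloc(3) -> a = 0; heap: [0-2 ALLOC][3-24 FREE]
Op 2: a = realloc(a, 4) -> a = 0; heap: [0-3 ALLOC][4-24 FREE]
Op 3: free(a) -> (freed a); heap: [0-24 FREE]
Op 4: b = malloc(4) -> b = 0; heap: [0-3 ALLOC][4-24 FREE]
Op 5: b = realloc(b, 2) -> b = 0; heap: [0-1 ALLOC][2-24 FREE]
Op 6: b = realloc(b, 6) -> b = 0; heap: [0-5 ALLOC][6-24 FREE]

Answer: [0-5 ALLOC][6-24 FREE]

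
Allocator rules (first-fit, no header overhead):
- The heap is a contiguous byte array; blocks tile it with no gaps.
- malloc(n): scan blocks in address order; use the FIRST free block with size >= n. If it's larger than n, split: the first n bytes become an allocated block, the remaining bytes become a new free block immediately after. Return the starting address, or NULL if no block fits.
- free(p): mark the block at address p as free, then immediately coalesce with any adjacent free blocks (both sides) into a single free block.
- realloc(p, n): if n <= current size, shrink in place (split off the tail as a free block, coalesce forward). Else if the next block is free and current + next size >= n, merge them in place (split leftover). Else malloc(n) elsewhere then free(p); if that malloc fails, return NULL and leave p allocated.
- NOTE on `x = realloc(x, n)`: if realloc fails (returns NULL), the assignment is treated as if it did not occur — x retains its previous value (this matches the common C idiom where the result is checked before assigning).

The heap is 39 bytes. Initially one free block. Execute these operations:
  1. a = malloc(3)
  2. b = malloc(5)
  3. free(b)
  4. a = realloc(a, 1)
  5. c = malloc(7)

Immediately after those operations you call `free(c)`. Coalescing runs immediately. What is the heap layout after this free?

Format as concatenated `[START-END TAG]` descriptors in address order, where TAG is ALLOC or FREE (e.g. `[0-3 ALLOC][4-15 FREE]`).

Op 1: a = malloc(3) -> a = 0; heap: [0-2 ALLOC][3-38 FREE]
Op 2: b = malloc(5) -> b = 3; heap: [0-2 ALLOC][3-7 ALLOC][8-38 FREE]
Op 3: free(b) -> (freed b); heap: [0-2 ALLOC][3-38 FREE]
Op 4: a = realloc(a, 1) -> a = 0; heap: [0-0 ALLOC][1-38 FREE]
Op 5: c = malloc(7) -> c = 1; heap: [0-0 ALLOC][1-7 ALLOC][8-38 FREE]
free(c): c = 1 -> block [1-7 ALLOC]; mark free, coalesce with adjacent free neighbors -> [0-0 ALLOC][1-38 FREE]

Answer: [0-0 ALLOC][1-38 FREE]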